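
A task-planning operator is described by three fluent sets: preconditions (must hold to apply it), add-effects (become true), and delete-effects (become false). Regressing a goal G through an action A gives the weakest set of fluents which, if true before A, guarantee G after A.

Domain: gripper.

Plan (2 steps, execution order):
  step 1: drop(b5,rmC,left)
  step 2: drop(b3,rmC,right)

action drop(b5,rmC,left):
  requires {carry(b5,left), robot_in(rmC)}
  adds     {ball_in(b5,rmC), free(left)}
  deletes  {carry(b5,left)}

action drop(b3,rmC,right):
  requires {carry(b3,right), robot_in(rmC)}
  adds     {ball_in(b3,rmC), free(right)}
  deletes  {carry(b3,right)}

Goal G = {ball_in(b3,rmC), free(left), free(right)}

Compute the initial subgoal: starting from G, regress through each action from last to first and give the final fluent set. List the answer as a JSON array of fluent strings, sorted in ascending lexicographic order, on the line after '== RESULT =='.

Regress step by step:
  through step 2 (drop(b3,rmC,right)): drop {ball_in(b3,rmC), free(right)}, keep {free(left)}, require {carry(b3,right), robot_in(rmC)}
    → {carry(b3,right), free(left), robot_in(rmC)}
  through step 1 (drop(b5,rmC,left)): drop {free(left)}, keep {carry(b3,right), robot_in(rmC)}, require {carry(b5,left), robot_in(rmC)}
    → {carry(b3,right), carry(b5,left), robot_in(rmC)}

== RESULT ==
["carry(b3,right)", "carry(b5,left)", "robot_in(rmC)"]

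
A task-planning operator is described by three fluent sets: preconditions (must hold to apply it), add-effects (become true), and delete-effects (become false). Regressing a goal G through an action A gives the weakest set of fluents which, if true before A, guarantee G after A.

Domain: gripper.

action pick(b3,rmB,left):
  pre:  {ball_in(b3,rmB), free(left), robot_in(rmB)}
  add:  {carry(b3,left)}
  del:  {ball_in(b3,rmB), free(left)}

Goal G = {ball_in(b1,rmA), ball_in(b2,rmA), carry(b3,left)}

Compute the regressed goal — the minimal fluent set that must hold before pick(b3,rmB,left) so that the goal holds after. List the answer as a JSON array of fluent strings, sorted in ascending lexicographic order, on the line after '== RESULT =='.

Compute (G \ add) ∪ pre:
  G ∩ del = {}  (empty — regression defined)
  G \ add = {ball_in(b1,rmA), ball_in(b2,rmA), carry(b3,left)} \ {carry(b3,left)} = {ball_in(b1,rmA), ball_in(b2,rmA)}
  ∪ pre   = {ball_in(b1,rmA), ball_in(b2,rmA)} ∪ {ball_in(b3,rmB), free(left), robot_in(rmB)}
          = {ball_in(b1,rmA), ball_in(b2,rmA), ball_in(b3,rmB), free(left), robot_in(rmB)}

== RESULT ==
["ball_in(b1,rmA)", "ball_in(b2,rmA)", "ball_in(b3,rmB)", "free(left)", "robot_in(rmB)"]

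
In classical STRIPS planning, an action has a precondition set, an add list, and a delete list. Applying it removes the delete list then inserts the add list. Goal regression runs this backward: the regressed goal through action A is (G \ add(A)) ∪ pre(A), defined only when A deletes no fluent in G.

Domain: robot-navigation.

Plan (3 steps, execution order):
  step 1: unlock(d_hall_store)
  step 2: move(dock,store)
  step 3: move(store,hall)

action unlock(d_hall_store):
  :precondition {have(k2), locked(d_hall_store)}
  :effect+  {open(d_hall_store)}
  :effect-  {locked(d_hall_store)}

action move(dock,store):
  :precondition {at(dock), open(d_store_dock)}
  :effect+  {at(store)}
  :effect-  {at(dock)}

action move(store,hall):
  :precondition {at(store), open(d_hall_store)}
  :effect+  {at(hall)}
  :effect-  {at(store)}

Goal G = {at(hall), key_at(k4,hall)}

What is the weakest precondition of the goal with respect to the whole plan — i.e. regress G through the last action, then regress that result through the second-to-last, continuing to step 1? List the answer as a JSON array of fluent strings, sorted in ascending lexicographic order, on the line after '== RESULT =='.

Regress step by step:
  through step 3 (move(store,hall)): drop {at(hall)}, keep {key_at(k4,hall)}, require {at(store), open(d_hall_store)}
    → {at(store), key_at(k4,hall), open(d_hall_store)}
  through step 2 (move(dock,store)): drop {at(store)}, keep {key_at(k4,hall), open(d_hall_store)}, require {at(dock), open(d_store_dock)}
    → {at(dock), key_at(k4,hall), open(d_hall_store), open(d_store_dock)}
  through step 1 (unlock(d_hall_store)): drop {open(d_hall_store)}, keep {at(dock), key_at(k4,hall), open(d_store_dock)}, require {have(k2), locked(d_hall_store)}
    → {at(dock), have(k2), key_at(k4,hall), locked(d_hall_store), open(d_store_dock)}

== RESULT ==
["at(dock)", "have(k2)", "key_at(k4,hall)", "locked(d_hall_store)", "open(d_store_dock)"]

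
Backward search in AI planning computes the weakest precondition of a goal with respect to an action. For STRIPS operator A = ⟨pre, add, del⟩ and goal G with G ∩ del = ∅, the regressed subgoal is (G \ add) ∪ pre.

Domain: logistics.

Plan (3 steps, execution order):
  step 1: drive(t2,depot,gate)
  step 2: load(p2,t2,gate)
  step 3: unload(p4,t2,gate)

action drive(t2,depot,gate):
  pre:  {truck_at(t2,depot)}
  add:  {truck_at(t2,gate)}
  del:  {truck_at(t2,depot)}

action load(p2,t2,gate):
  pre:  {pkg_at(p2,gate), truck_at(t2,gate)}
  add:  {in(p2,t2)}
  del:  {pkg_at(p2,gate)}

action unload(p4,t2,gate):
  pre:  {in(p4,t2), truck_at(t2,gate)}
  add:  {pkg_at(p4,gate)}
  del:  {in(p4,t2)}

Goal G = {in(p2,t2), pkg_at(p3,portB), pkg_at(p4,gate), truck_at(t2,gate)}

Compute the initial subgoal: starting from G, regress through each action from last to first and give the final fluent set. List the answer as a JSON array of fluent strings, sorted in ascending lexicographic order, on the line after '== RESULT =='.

Regress step by step:
  through step 3 (unload(p4,t2,gate)): drop {pkg_at(p4,gate)}, keep {in(p2,t2), pkg_at(p3,portB), truck_at(t2,gate)}, require {in(p4,t2), truck_at(t2,gate)}
    → {in(p2,t2), in(p4,t2), pkg_at(p3,portB), truck_at(t2,gate)}
  through step 2 (load(p2,t2,gate)): drop {in(p2,t2)}, keep {in(p4,t2), pkg_at(p3,portB), truck_at(t2,gate)}, require {pkg_at(p2,gate), truck_at(t2,gate)}
    → {in(p4,t2), pkg_at(p2,gate), pkg_at(p3,portB), truck_at(t2,gate)}
  through step 1 (drive(t2,depot,gate)): drop {truck_at(t2,gate)}, keep {in(p4,t2), pkg_at(p2,gate), pkg_at(p3,portB)}, require {truck_at(t2,depot)}
    → {in(p4,t2), pkg_at(p2,gate), pkg_at(p3,portB), truck_at(t2,depot)}

== RESULT ==
["in(p4,t2)", "pkg_at(p2,gate)", "pkg_at(p3,portB)", "truck_at(t2,depot)"]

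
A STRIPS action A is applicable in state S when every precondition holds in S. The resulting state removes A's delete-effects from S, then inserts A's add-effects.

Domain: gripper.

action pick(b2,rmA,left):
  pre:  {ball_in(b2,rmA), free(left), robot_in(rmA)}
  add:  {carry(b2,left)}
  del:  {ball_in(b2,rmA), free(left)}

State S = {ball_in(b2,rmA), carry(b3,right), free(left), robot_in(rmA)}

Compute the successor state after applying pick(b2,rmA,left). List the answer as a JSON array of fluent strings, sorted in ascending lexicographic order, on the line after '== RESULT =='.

Compute (S \ del) ∪ add:
  pre ⊆ S: {ball_in(b2,rmA), free(left), robot_in(rmA)} ⊆ S  — applicable
  S \ del = {carry(b3,right), robot_in(rmA)}
  ∪ add   = {carry(b2,left), carry(b3,right), robot_in(rmA)}

== RESULT ==
["carry(b2,left)", "carry(b3,right)", "robot_in(rmA)"]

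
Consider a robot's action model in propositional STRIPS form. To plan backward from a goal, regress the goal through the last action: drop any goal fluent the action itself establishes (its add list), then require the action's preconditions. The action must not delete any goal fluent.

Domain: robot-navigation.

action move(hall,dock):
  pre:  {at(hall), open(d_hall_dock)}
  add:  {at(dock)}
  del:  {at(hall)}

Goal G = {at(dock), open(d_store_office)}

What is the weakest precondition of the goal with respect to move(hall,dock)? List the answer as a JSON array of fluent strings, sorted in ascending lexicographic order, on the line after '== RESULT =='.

Regress:
  G ∩ del = {}  (empty — regression defined)
  G \ add = {at(dock), open(d_store_office)} \ {at(dock)} = {open(d_store_office)}
  ∪ pre   = {open(d_store_office)} ∪ {at(hall), open(d_hall_dock)}
          = {at(hall), open(d_hall_dock), open(d_store_office)}

== RESULT ==
["at(hall)", "open(d_hall_dock)", "open(d_store_office)"]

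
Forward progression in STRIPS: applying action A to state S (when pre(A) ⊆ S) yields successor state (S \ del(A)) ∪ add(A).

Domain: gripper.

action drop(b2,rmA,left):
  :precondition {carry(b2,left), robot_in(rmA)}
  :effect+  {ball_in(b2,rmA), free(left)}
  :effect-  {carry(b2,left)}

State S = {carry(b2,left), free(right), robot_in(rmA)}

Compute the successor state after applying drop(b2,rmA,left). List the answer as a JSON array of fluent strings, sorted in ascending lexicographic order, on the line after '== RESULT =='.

Progress:
  pre ⊆ S: {carry(b2,left), robot_in(rmA)} ⊆ S  — applicable
  S \ del = {free(right), robot_in(rmA)}
  ∪ add   = {ball_in(b2,rmA), free(left), free(right), robot_in(rmA)}

== RESULT ==
["ball_in(b2,rmA)", "free(left)", "free(right)", "robot_in(rmA)"]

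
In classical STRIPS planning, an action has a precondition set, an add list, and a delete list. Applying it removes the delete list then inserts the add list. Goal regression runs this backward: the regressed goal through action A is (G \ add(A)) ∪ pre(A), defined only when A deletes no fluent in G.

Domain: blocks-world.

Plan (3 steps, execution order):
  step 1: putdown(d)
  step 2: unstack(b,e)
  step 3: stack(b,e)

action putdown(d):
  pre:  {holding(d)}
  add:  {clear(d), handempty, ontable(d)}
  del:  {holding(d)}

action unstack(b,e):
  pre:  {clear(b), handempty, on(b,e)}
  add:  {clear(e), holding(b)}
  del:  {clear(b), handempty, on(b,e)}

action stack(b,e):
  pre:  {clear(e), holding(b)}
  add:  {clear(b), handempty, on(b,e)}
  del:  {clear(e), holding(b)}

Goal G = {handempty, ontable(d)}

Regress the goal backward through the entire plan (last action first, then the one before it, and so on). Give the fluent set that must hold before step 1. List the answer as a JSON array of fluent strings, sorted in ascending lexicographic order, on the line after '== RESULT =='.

Work backward from the goal:
  through step 3 (stack(b,e)): drop {handempty}, keep {ontable(d)}, require {clear(e), holding(b)}
    → {clear(e), holding(b), ontable(d)}
  through step 2 (unstack(b,e)): drop {clear(e), holding(b)}, keep {ontable(d)}, require {clear(b), handempty, on(b,e)}
    → {clear(b), handempty, on(b,e), ontable(d)}
  through step 1 (putdown(d)): drop {handempty, ontable(d)}, keep {clear(b), on(b,e)}, require {holding(d)}
    → {clear(b), holding(d), on(b,e)}

== RESULT ==
["clear(b)", "holding(d)", "on(b,e)"]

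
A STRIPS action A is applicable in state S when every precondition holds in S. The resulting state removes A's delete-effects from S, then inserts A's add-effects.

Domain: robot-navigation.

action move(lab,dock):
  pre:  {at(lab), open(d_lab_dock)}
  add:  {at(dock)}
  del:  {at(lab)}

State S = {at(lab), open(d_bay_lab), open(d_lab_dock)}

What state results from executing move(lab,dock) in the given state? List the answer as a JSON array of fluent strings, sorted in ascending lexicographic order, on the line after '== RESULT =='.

Progress:
  pre ⊆ S: {at(lab), open(d_lab_dock)} ⊆ S  — applicable
  S \ del = {open(d_bay_lab), open(d_lab_dock)}
  ∪ add   = {at(dock), open(d_bay_lab), open(d_lab_dock)}

== RESULT ==
["at(dock)", "open(d_bay_lab)", "open(d_lab_dock)"]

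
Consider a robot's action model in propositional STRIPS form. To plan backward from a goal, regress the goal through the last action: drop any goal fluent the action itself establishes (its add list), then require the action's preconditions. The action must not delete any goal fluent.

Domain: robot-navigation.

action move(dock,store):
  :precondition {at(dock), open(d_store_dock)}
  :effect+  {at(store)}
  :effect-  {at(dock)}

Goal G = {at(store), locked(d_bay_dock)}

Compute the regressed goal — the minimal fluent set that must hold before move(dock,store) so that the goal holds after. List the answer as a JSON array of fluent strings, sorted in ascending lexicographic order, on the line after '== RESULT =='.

Regress:
  G ∩ del = {}  (empty — regression defined)
  G \ add = {at(store), locked(d_bay_dock)} \ {at(store)} = {locked(d_bay_dock)}
  ∪ pre   = {locked(d_bay_dock)} ∪ {at(dock), open(d_store_dock)}
          = {at(dock), locked(d_bay_dock), open(d_store_dock)}

== RESULT ==
["at(dock)", "locked(d_bay_dock)", "open(d_store_dock)"]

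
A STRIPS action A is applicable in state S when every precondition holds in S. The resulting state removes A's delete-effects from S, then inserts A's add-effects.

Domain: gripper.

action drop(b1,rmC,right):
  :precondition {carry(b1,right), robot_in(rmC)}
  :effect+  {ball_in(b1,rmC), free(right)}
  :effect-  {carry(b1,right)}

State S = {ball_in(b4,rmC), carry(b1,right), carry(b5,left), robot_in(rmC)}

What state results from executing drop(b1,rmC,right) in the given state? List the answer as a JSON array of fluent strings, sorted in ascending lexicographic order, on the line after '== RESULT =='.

Progress:
  pre ⊆ S: {carry(b1,right), robot_in(rmC)} ⊆ S  — applicable
  S \ del = {ball_in(b4,rmC), carry(b5,left), robot_in(rmC)}
  ∪ add   = {ball_in(b1,rmC), ball_in(b4,rmC), carry(b5,left), free(right), robot_in(rmC)}

== RESULT ==
["ball_in(b1,rmC)", "ball_in(b4,rmC)", "carry(b5,left)", "free(right)", "robot_in(rmC)"]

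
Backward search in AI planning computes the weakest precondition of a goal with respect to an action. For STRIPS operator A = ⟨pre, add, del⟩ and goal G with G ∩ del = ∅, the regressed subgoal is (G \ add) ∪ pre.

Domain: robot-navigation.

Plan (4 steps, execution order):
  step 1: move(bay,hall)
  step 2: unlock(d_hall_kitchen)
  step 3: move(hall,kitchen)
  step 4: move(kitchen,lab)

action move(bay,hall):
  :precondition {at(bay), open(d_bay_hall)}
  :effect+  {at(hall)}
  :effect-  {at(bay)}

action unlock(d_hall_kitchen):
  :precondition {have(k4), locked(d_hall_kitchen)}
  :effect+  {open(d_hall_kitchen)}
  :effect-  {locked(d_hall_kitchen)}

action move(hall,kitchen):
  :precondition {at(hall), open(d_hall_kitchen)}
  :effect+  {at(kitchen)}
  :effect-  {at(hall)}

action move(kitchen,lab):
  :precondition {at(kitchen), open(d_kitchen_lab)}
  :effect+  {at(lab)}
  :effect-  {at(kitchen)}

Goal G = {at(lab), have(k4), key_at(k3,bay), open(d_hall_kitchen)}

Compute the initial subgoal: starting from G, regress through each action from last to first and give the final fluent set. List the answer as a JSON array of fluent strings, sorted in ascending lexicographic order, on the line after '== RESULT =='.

Regress step by step:
  through step 4 (move(kitchen,lab)): drop {at(lab)}, keep {have(k4), key_at(k3,bay), open(d_hall_kitchen)}, require {at(kitchen), open(d_kitchen_lab)}
    → {at(kitchen), have(k4), key_at(k3,bay), open(d_hall_kitchen), open(d_kitchen_lab)}
  through step 3 (move(hall,kitchen)): drop {at(kitchen)}, keep {have(k4), key_at(k3,bay), open(d_hall_kitchen), open(d_kitchen_lab)}, require {at(hall), open(d_hall_kitchen)}
    → {at(hall), have(k4), key_at(k3,bay), open(d_hall_kitchen), open(d_kitchen_lab)}
  through step 2 (unlock(d_hall_kitchen)): drop {open(d_hall_kitchen)}, keep {at(hall), have(k4), key_at(k3,bay), open(d_kitchen_lab)}, require {have(k4), locked(d_hall_kitchen)}
    → {at(hall), have(k4), key_at(k3,bay), locked(d_hall_kitchen), open(d_kitchen_lab)}
  through step 1 (move(bay,hall)): drop {at(hall)}, keep {have(k4), key_at(k3,bay), locked(d_hall_kitchen), open(d_kitchen_lab)}, require {at(bay), open(d_bay_hall)}
    → {at(bay), have(k4), key_at(k3,bay), locked(d_hall_kitchen), open(d_bay_hall), open(d_kitchen_lab)}

== RESULT ==
["at(bay)", "have(k4)", "key_at(k3,bay)", "locked(d_hall_kitchen)", "open(d_bay_hall)", "open(d_kitchen_lab)"]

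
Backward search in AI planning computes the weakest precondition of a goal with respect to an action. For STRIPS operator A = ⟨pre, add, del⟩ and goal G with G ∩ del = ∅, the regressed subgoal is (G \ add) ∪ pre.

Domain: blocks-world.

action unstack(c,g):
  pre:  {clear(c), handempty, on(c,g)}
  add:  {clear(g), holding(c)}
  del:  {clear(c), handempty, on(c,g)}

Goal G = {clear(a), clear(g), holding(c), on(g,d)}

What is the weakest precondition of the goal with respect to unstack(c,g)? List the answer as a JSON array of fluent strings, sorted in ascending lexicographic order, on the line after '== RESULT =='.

Regress:
  G ∩ del = {}  (empty — regression defined)
  G \ add = {clear(a), clear(g), holding(c), on(g,d)} \ {clear(g), holding(c)} = {clear(a), on(g,d)}
  ∪ pre   = {clear(a), on(g,d)} ∪ {clear(c), handempty, on(c,g)}
          = {clear(a), clear(c), handempty, on(c,g), on(g,d)}

== RESULT ==
["clear(a)", "clear(c)", "handempty", "on(c,g)", "on(g,d)"]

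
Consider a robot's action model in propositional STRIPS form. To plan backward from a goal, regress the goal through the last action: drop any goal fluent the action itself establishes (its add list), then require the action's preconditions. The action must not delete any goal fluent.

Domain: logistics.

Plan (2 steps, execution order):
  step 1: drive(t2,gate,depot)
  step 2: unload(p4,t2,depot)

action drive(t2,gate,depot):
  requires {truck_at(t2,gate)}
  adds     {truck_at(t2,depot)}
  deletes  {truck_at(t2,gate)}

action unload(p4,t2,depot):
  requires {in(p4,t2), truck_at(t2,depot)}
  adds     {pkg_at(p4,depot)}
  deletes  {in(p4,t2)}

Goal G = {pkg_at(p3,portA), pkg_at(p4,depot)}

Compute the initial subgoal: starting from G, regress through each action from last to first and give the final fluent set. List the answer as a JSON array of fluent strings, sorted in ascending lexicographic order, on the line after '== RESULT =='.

Regress step by step:
  through step 2 (unload(p4,t2,depot)): drop {pkg_at(p4,depot)}, keep {pkg_at(p3,portA)}, require {in(p4,t2), truck_at(t2,depot)}
    → {in(p4,t2), pkg_at(p3,portA), truck_at(t2,depot)}
  through step 1 (drive(t2,gate,depot)): drop {truck_at(t2,depot)}, keep {in(p4,t2), pkg_at(p3,portA)}, require {truck_at(t2,gate)}
    → {in(p4,t2), pkg_at(p3,portA), truck_at(t2,gate)}

== RESULT ==
["in(p4,t2)", "pkg_at(p3,portA)", "truck_at(t2,gate)"]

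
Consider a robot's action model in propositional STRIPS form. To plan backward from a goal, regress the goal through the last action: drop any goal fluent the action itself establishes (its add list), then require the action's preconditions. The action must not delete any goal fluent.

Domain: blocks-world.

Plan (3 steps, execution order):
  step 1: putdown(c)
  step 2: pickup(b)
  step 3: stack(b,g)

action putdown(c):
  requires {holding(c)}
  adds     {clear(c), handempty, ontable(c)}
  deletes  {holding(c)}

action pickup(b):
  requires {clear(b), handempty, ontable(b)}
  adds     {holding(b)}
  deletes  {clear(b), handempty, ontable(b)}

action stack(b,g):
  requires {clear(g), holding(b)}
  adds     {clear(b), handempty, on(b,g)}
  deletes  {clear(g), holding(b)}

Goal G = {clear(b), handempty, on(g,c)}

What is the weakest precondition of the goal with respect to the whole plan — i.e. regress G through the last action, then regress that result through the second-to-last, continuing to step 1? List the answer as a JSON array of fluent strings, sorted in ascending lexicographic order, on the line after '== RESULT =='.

Regress step by step:
  through step 3 (stack(b,g)): drop {clear(b), handempty}, keep {on(g,c)}, require {clear(g), holding(b)}
    → {clear(g), holding(b), on(g,c)}
  through step 2 (pickup(b)): drop {holding(b)}, keep {clear(g), on(g,c)}, require {clear(b), handempty, ontable(b)}
    → {clear(b), clear(g), handempty, on(g,c), ontable(b)}
  through step 1 (putdown(c)): drop {handempty}, keep {clear(b), clear(g), on(g,c), ontable(b)}, require {holding(c)}
    → {clear(b), clear(g), holding(c), on(g,c), ontable(b)}

== RESULT ==
["clear(b)", "clear(g)", "holding(c)", "on(g,c)", "ontable(b)"]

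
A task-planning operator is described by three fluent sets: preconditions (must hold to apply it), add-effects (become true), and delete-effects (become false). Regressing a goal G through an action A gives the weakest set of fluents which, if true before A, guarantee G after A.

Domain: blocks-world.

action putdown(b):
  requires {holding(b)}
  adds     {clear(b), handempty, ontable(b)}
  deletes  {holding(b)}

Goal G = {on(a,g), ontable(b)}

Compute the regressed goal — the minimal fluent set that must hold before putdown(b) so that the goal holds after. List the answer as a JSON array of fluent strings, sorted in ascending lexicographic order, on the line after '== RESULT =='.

Compute (G \ add) ∪ pre:
  G ∩ del = {}  (empty — regression defined)
  G \ add = {on(a,g), ontable(b)} \ {clear(b), handempty, ontable(b)} = {on(a,g)}
  ∪ pre   = {on(a,g)} ∪ {holding(b)}
          = {holding(b), on(a,g)}

== RESULT ==
["holding(b)", "on(a,g)"]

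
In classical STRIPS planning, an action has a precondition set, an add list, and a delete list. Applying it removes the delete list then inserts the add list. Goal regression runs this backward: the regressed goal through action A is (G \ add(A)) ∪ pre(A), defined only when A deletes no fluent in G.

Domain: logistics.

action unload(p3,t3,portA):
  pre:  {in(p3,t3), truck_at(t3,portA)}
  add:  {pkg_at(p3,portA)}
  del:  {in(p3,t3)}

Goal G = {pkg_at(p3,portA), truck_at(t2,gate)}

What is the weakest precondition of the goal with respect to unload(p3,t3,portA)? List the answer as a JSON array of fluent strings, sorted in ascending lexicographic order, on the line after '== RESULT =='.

Compute (G \ add) ∪ pre:
  G ∩ del = {}  (empty — regression defined)
  G \ add = {pkg_at(p3,portA), truck_at(t2,gate)} \ {pkg_at(p3,portA)} = {truck_at(t2,gate)}
  ∪ pre   = {truck_at(t2,gate)} ∪ {in(p3,t3), truck_at(t3,portA)}
          = {in(p3,t3), truck_at(t2,gate), truck_at(t3,portA)}

== RESULT ==
["in(p3,t3)", "truck_at(t2,gate)", "truck_at(t3,portA)"]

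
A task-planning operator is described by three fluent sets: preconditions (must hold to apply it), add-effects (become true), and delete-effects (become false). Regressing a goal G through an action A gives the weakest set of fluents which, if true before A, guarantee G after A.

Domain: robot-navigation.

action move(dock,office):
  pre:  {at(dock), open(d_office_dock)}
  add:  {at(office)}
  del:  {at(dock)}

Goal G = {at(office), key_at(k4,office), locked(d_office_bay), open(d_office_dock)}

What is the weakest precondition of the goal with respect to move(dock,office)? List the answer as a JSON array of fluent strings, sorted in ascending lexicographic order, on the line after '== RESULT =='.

Compute (G \ add) ∪ pre:
  G ∩ del = {}  (empty — regression defined)
  G \ add = {at(office), key_at(k4,office), locked(d_office_bay), open(d_office_dock)} \ {at(office)} = {key_at(k4,office), locked(d_office_bay), open(d_office_dock)}
  ∪ pre   = {key_at(k4,office), locked(d_office_bay), open(d_office_dock)} ∪ {at(dock), open(d_office_dock)}
          = {at(dock), key_at(k4,office), locked(d_office_bay), open(d_office_dock)}

== RESULT ==
["at(dock)", "key_at(k4,office)", "locked(d_office_bay)", "open(d_office_dock)"]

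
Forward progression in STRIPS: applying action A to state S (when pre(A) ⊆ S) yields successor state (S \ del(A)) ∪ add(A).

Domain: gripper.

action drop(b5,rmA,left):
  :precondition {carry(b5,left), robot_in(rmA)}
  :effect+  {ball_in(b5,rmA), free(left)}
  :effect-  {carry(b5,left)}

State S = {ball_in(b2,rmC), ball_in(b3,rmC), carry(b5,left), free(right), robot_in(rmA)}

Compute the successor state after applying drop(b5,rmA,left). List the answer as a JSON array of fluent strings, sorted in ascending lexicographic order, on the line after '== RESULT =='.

Progress:
  pre ⊆ S: {carry(b5,left), robot_in(rmA)} ⊆ S  — applicable
  S \ del = {ball_in(b2,rmC), ball_in(b3,rmC), free(right), robot_in(rmA)}
  ∪ add   = {ball_in(b2,rmC), ball_in(b3,rmC), ball_in(b5,rmA), free(left), free(right), robot_in(rmA)}

== RESULT ==
["ball_in(b2,rmC)", "ball_in(b3,rmC)", "ball_in(b5,rmA)", "free(left)", "free(right)", "robot_in(rmA)"]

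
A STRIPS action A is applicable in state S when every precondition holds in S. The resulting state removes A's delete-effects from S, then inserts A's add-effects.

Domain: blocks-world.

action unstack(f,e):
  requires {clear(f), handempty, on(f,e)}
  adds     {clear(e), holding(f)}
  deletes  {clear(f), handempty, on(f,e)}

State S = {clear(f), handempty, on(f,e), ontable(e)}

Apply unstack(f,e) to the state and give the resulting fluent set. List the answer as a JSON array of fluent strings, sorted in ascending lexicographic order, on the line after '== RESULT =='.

Progress:
  pre ⊆ S: {clear(f), handempty, on(f,e)} ⊆ S  — applicable
  S \ del = {ontable(e)}
  ∪ add   = {clear(e), holding(f), ontable(e)}

== RESULT ==
["clear(e)", "holding(f)", "ontable(e)"]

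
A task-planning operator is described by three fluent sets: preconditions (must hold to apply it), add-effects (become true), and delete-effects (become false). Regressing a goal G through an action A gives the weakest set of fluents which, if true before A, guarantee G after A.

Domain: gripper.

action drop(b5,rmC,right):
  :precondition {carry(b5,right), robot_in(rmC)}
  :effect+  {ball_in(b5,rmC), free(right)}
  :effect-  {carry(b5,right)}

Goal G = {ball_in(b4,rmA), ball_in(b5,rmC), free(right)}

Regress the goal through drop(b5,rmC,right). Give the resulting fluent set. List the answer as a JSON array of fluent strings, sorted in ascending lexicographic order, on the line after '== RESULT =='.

Compute (G \ add) ∪ pre:
  G ∩ del = {}  (empty — regression defined)
  G \ add = {ball_in(b4,rmA), ball_in(b5,rmC), free(right)} \ {ball_in(b5,rmC), free(right)} = {ball_in(b4,rmA)}
  ∪ pre   = {ball_in(b4,rmA)} ∪ {carry(b5,right), robot_in(rmC)}
          = {ball_in(b4,rmA), carry(b5,right), robot_in(rmC)}

== RESULT ==
["ball_in(b4,rmA)", "carry(b5,right)", "robot_in(rmC)"]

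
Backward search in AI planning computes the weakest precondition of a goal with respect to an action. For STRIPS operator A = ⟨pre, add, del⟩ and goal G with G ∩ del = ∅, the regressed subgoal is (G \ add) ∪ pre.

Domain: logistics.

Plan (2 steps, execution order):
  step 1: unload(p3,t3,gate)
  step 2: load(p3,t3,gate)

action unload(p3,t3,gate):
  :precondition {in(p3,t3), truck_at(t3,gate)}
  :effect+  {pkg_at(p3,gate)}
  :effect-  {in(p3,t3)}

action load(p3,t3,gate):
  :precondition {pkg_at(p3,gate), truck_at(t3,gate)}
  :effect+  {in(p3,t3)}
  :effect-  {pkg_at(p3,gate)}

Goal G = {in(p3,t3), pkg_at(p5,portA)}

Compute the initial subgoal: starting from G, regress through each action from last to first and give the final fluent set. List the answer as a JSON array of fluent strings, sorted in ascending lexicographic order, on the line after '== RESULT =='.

Work backward from the goal:
  through step 2 (load(p3,t3,gate)): drop {in(p3,t3)}, keep {pkg_at(p5,portA)}, require {pkg_at(p3,gate), truck_at(t3,gate)}
    → {pkg_at(p3,gate), pkg_at(p5,portA), truck_at(t3,gate)}
  through step 1 (unload(p3,t3,gate)): drop {pkg_at(p3,gate)}, keep {pkg_at(p5,portA), truck_at(t3,gate)}, require {in(p3,t3), truck_at(t3,gate)}
    → {in(p3,t3), pkg_at(p5,portA), truck_at(t3,gate)}

== RESULT ==
["in(p3,t3)", "pkg_at(p5,portA)", "truck_at(t3,gate)"]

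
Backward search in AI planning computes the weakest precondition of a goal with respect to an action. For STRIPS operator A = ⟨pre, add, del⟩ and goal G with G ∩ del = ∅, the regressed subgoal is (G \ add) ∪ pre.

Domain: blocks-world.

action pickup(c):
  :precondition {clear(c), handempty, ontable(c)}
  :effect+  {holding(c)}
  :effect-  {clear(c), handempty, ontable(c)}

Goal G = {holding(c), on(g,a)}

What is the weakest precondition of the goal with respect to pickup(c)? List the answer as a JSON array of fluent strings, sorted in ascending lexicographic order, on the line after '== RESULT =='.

Regress:
  G ∩ del = {}  (empty — regression defined)
  G \ add = {holding(c), on(g,a)} \ {holding(c)} = {on(g,a)}
  ∪ pre   = {on(g,a)} ∪ {clear(c), handempty, ontable(c)}
          = {clear(c), handempty, on(g,a), ontable(c)}

== RESULT ==
["clear(c)", "handempty", "on(g,a)", "ontable(c)"]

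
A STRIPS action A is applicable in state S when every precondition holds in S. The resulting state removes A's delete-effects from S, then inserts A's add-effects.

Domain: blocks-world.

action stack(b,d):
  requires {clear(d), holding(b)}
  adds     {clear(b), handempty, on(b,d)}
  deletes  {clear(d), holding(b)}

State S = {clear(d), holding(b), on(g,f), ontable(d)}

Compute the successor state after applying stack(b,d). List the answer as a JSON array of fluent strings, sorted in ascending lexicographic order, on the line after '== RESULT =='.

Progress:
  pre ⊆ S: {clear(d), holding(b)} ⊆ S  — applicable
  S \ del = {on(g,f), ontable(d)}
  ∪ add   = {clear(b), handempty, on(b,d), on(g,f), ontable(d)}

== RESULT ==
["clear(b)", "handempty", "on(b,d)", "on(g,f)", "ontable(d)"]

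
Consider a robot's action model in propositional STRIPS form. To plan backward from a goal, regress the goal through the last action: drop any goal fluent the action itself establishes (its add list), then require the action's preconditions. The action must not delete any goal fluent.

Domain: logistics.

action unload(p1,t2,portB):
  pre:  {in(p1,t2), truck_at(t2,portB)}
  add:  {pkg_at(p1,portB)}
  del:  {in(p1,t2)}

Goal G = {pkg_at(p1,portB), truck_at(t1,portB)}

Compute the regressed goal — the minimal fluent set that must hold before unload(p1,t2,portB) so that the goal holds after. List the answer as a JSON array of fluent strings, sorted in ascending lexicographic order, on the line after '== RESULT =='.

Compute (G \ add) ∪ pre:
  G ∩ del = {}  (empty — regression defined)
  G \ add = {pkg_at(p1,portB), truck_at(t1,portB)} \ {pkg_at(p1,portB)} = {truck_at(t1,portB)}
  ∪ pre   = {truck_at(t1,portB)} ∪ {in(p1,t2), truck_at(t2,portB)}
          = {in(p1,t2), truck_at(t1,portB), truck_at(t2,portB)}

== RESULT ==
["in(p1,t2)", "truck_at(t1,portB)", "truck_at(t2,portB)"]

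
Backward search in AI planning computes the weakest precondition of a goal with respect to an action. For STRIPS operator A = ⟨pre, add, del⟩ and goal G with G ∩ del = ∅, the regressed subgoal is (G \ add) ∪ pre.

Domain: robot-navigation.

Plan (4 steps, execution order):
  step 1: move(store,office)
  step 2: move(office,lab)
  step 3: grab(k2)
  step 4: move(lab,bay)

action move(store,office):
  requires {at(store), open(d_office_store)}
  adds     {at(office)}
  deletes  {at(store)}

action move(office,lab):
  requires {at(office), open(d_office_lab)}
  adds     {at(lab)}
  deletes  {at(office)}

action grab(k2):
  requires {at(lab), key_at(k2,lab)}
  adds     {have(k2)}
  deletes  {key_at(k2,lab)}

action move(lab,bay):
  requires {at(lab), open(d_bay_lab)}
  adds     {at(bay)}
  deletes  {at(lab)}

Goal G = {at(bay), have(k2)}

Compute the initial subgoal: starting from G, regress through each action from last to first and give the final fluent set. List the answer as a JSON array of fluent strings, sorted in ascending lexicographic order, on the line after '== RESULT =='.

Work backward from the goal:
  through step 4 (move(lab,bay)): drop {at(bay)}, keep {have(k2)}, require {at(lab), open(d_bay_lab)}
    → {at(lab), have(k2), open(d_bay_lab)}
  through step 3 (grab(k2)): drop {have(k2)}, keep {at(lab), open(d_bay_lab)}, require {at(lab), key_at(k2,lab)}
    → {at(lab), key_at(k2,lab), open(d_bay_lab)}
  through step 2 (move(office,lab)): drop {at(lab)}, keep {key_at(k2,lab), open(d_bay_lab)}, require {at(office), open(d_office_lab)}
    → {at(office), key_at(k2,lab), open(d_bay_lab), open(d_office_lab)}
  through step 1 (move(store,office)): drop {at(office)}, keep {key_at(k2,lab), open(d_bay_lab), open(d_office_lab)}, require {at(store), open(d_office_store)}
    → {at(store), key_at(k2,lab), open(d_bay_lab), open(d_office_lab), open(d_office_store)}

== RESULT ==
["at(store)", "key_at(k2,lab)", "open(d_bay_lab)", "open(d_office_lab)", "open(d_office_store)"]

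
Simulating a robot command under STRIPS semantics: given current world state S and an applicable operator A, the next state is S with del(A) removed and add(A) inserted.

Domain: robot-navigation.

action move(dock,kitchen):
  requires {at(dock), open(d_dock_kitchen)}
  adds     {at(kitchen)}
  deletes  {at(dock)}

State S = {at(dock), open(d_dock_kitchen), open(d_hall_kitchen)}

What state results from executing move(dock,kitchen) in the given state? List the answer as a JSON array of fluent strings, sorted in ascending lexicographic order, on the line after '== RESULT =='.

Progress:
  pre ⊆ S: {at(dock), open(d_dock_kitchen)} ⊆ S  — applicable
  S \ del = {open(d_dock_kitchen), open(d_hall_kitchen)}
  ∪ add   = {at(kitchen), open(d_dock_kitchen), open(d_hall_kitchen)}

== RESULT ==
["at(kitchen)", "open(d_dock_kitchen)", "open(d_hall_kitchen)"]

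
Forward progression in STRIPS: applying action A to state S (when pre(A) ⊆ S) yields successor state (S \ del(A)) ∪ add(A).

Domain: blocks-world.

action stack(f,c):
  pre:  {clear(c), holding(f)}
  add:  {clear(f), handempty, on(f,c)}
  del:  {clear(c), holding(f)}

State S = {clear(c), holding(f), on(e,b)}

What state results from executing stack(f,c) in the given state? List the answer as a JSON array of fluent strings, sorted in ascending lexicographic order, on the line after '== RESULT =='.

Progress:
  pre ⊆ S: {clear(c), holding(f)} ⊆ S  — applicable
  S \ del = {on(e,b)}
  ∪ add   = {clear(f), handempty, on(e,b), on(f,c)}

== RESULT ==
["clear(f)", "handempty", "on(e,b)", "on(f,c)"]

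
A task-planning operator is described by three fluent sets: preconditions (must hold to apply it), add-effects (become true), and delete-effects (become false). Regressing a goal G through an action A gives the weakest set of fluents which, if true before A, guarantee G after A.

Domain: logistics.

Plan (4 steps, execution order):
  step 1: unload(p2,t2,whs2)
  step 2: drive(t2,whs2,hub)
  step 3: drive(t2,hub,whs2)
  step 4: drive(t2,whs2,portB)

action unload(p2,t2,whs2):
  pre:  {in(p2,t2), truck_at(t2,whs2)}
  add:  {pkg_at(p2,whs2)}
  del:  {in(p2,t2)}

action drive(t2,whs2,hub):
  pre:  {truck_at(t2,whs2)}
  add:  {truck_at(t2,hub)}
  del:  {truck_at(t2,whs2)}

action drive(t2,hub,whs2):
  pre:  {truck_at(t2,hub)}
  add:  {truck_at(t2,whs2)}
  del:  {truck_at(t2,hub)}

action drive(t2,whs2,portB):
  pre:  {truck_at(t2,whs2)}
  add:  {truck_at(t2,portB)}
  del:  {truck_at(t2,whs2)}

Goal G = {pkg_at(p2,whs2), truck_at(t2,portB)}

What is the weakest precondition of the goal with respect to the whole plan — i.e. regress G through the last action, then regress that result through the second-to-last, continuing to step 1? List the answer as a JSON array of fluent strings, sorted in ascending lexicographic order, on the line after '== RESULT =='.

Work backward from the goal:
  through step 4 (drive(t2,whs2,portB)): drop {truck_at(t2,portB)}, keep {pkg_at(p2,whs2)}, require {truck_at(t2,whs2)}
    → {pkg_at(p2,whs2), truck_at(t2,whs2)}
  through step 3 (drive(t2,hub,whs2)): drop {truck_at(t2,whs2)}, keep {pkg_at(p2,whs2)}, require {truck_at(t2,hub)}
    → {pkg_at(p2,whs2), truck_at(t2,hub)}
  through step 2 (drive(t2,whs2,hub)): drop {truck_at(t2,hub)}, keep {pkg_at(p2,whs2)}, require {truck_at(t2,whs2)}
    → {pkg_at(p2,whs2), truck_at(t2,whs2)}
  through step 1 (unload(p2,t2,whs2)): drop {pkg_at(p2,whs2)}, keep {truck_at(t2,whs2)}, require {in(p2,t2), truck_at(t2,whs2)}
    → {in(p2,t2), truck_at(t2,whs2)}

== RESULT ==
["in(p2,t2)", "truck_at(t2,whs2)"]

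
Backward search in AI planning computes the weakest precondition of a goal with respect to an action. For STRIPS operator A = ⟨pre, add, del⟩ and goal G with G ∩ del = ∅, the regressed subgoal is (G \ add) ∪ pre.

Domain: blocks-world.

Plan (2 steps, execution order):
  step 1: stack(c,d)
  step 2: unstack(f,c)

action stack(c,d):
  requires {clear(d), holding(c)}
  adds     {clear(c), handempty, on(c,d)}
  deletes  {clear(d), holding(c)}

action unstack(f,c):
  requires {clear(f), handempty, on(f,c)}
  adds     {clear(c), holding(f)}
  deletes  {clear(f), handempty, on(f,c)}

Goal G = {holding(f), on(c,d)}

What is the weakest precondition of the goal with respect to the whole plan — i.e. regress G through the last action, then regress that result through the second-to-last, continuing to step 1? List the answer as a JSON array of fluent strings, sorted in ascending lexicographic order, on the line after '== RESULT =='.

Regress step by step:
  through step 2 (unstack(f,c)): drop {holding(f)}, keep {on(c,d)}, require {clear(f), handempty, on(f,c)}
    → {clear(f), handempty, on(c,d), on(f,c)}
  through step 1 (stack(c,d)): drop {handempty, on(c,d)}, keep {clear(f), on(f,c)}, require {clear(d), holding(c)}
    → {clear(d), clear(f), holding(c), on(f,c)}

== RESULT ==
["clear(d)", "clear(f)", "holding(c)", "on(f,c)"]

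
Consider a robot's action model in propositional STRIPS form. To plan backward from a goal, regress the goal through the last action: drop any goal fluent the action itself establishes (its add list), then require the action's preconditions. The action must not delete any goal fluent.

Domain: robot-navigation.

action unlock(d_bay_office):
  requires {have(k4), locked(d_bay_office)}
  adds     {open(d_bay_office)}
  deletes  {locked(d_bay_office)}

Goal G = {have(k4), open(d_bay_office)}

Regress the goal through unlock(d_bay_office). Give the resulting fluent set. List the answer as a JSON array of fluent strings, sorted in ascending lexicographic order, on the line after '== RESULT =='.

Compute (G \ add) ∪ pre:
  G ∩ del = {}  (empty — regression defined)
  G \ add = {have(k4), open(d_bay_office)} \ {open(d_bay_office)} = {have(k4)}
  ∪ pre   = {have(k4)} ∪ {have(k4), locked(d_bay_office)}
          = {have(k4), locked(d_bay_office)}

== RESULT ==
["have(k4)", "locked(d_bay_office)"]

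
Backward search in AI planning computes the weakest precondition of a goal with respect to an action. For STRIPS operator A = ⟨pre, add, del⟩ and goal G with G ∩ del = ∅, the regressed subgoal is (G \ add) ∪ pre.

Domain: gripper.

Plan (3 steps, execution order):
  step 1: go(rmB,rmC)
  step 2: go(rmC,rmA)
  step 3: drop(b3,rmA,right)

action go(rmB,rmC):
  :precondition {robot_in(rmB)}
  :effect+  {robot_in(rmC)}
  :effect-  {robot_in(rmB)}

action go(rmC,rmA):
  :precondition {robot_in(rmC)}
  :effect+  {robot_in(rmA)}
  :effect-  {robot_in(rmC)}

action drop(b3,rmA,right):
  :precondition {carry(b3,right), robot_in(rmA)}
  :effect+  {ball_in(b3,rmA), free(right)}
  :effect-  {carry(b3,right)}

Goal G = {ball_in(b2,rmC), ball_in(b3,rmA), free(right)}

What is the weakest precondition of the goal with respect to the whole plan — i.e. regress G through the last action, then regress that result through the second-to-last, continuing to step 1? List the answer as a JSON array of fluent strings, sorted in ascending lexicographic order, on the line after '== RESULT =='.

Regress step by step:
  through step 3 (drop(b3,rmA,right)): drop {ball_in(b3,rmA), free(right)}, keep {ball_in(b2,rmC)}, require {carry(b3,right), robot_in(rmA)}
    → {ball_in(b2,rmC), carry(b3,right), robot_in(rmA)}
  through step 2 (go(rmC,rmA)): drop {robot_in(rmA)}, keep {ball_in(b2,rmC), carry(b3,right)}, require {robot_in(rmC)}
    → {ball_in(b2,rmC), carry(b3,right), robot_in(rmC)}
  through step 1 (go(rmB,rmC)): drop {robot_in(rmC)}, keep {ball_in(b2,rmC), carry(b3,right)}, require {robot_in(rmB)}
    → {ball_in(b2,rmC), carry(b3,right), robot_in(rmB)}

== RESULT ==
["ball_in(b2,rmC)", "carry(b3,right)", "robot_in(rmB)"]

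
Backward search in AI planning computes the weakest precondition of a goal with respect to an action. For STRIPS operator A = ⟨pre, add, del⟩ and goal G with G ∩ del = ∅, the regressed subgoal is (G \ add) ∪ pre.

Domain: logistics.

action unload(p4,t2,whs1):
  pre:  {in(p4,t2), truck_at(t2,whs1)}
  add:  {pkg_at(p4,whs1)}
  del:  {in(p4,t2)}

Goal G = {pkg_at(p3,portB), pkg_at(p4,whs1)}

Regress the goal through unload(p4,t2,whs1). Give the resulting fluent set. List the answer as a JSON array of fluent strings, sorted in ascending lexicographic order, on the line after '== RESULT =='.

Regress:
  G ∩ del = {}  (empty — regression defined)
  G \ add = {pkg_at(p3,portB), pkg_at(p4,whs1)} \ {pkg_at(p4,whs1)} = {pkg_at(p3,portB)}
  ∪ pre   = {pkg_at(p3,portB)} ∪ {in(p4,t2), truck_at(t2,whs1)}
          = {in(p4,t2), pkg_at(p3,portB), truck_at(t2,whs1)}

== RESULT ==
["in(p4,t2)", "pkg_at(p3,portB)", "truck_at(t2,whs1)"]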